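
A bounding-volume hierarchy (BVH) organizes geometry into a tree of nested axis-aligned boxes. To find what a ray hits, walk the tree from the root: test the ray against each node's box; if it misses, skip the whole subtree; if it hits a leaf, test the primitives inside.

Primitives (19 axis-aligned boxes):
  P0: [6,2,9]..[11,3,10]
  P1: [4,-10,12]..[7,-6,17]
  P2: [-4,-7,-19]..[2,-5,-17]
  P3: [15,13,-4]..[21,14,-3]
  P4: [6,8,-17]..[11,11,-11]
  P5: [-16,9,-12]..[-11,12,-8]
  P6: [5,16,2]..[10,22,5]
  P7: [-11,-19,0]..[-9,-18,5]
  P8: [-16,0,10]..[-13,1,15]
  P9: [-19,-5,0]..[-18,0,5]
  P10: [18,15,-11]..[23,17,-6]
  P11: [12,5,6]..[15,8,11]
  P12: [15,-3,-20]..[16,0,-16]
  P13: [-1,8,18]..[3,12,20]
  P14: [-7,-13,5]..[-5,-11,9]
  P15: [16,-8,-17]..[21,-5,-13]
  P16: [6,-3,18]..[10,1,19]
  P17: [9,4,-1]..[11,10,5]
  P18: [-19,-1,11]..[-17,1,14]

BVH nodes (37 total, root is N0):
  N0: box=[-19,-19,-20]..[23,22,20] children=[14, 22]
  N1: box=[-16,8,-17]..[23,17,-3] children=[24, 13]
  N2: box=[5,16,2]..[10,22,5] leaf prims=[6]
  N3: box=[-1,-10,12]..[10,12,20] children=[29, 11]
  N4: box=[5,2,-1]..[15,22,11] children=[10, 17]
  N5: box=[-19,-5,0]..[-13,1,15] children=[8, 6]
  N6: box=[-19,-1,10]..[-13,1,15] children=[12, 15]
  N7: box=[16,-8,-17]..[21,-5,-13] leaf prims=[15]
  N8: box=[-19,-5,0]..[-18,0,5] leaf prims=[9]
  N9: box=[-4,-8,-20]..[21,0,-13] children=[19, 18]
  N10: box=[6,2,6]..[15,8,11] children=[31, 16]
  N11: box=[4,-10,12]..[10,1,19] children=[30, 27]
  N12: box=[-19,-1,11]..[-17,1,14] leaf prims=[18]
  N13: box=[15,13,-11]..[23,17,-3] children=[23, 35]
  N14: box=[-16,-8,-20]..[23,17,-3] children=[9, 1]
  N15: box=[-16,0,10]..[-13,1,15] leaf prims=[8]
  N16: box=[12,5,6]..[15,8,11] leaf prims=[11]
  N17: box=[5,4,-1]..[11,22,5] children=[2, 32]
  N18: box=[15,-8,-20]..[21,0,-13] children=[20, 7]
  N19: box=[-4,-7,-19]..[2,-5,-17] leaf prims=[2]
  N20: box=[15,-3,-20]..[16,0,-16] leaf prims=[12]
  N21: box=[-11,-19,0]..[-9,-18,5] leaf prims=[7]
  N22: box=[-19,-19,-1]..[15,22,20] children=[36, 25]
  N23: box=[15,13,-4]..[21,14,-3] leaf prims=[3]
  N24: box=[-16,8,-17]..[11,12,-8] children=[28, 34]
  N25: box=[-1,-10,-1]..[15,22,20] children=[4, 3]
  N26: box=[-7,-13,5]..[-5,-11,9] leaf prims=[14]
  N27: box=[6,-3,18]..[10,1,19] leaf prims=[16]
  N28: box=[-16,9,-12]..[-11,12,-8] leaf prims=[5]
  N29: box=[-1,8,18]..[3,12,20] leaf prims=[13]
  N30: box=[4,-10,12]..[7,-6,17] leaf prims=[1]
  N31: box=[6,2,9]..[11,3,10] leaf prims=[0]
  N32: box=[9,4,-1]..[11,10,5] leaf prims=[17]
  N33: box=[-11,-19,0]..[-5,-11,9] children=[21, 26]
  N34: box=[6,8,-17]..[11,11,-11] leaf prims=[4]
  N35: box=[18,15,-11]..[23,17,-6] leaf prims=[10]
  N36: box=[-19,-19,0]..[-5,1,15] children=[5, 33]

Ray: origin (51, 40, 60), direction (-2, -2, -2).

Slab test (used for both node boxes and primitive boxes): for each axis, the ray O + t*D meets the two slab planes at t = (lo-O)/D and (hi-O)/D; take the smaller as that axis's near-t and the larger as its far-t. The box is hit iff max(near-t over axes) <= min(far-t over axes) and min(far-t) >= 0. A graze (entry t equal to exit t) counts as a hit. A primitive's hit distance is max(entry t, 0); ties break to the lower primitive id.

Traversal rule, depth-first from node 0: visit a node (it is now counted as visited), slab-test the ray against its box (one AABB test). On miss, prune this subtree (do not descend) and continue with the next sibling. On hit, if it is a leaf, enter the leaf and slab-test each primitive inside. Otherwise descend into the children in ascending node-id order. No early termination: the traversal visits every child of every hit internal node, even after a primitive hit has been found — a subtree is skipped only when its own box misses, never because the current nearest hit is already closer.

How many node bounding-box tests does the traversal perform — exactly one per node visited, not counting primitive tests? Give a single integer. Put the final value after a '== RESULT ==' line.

Traverse from the root:
N0 x:[14,35] y:[9,59/2] z:[20,40] -> hit [20,59/2], descend [14, 22]
  N14 x:[14,67/2] y:[23/2,24] z:[63/2,40] -> miss, prune
  N22 x:[18,35] y:[9,59/2] z:[20,61/2] -> hit [20,59/2], descend [25, 36]
    N25 x:[18,26] y:[9,25] z:[20,61/2] -> hit [20,25], descend [3, 4]
      N3 x:[41/2,26] y:[14,25] z:[20,24] -> hit [41/2,24], descend [11, 29]
        N11 x:[41/2,47/2] y:[39/2,25] z:[41/2,24] -> hit [41/2,47/2], descend [27, 30]
          N27 x:[41/2,45/2] y:[39/2,43/2] z:[41/2,21] -> hit [41/2,21] leaf, test {P16@t=41/2}
          N30 x:[22,47/2] y:[23,25] z:[43/2,24] -> hit [23,47/2] leaf, test {P1@t=23}
        N29 x:[24,26] y:[14,16] z:[20,21] -> miss, prune
      N4 x:[18,23] y:[9,19] z:[49/2,61/2] -> miss, prune
    N36 x:[28,35] y:[39/2,59/2] z:[45/2,30] -> hit [28,59/2], descend [5, 33]
      N5 x:[32,35] y:[39/2,45/2] z:[45/2,30] -> miss, prune
      N33 x:[28,31] y:[51/2,59/2] z:[51/2,30] -> hit [28,59/2], descend [21, 26]
        N21 x:[30,31] y:[29,59/2] z:[55/2,30] -> miss, prune
        N26 x:[28,29] y:[51/2,53/2] z:[51/2,55/2] -> miss, prune

Summary -> nodes [0, 14, 22, 25, 3, 11, 27, 30, 29, 4, 36, 5, 33, 21, 26]; box-tests=15; leaf-entries=2; first=P16

== RESULT ==
15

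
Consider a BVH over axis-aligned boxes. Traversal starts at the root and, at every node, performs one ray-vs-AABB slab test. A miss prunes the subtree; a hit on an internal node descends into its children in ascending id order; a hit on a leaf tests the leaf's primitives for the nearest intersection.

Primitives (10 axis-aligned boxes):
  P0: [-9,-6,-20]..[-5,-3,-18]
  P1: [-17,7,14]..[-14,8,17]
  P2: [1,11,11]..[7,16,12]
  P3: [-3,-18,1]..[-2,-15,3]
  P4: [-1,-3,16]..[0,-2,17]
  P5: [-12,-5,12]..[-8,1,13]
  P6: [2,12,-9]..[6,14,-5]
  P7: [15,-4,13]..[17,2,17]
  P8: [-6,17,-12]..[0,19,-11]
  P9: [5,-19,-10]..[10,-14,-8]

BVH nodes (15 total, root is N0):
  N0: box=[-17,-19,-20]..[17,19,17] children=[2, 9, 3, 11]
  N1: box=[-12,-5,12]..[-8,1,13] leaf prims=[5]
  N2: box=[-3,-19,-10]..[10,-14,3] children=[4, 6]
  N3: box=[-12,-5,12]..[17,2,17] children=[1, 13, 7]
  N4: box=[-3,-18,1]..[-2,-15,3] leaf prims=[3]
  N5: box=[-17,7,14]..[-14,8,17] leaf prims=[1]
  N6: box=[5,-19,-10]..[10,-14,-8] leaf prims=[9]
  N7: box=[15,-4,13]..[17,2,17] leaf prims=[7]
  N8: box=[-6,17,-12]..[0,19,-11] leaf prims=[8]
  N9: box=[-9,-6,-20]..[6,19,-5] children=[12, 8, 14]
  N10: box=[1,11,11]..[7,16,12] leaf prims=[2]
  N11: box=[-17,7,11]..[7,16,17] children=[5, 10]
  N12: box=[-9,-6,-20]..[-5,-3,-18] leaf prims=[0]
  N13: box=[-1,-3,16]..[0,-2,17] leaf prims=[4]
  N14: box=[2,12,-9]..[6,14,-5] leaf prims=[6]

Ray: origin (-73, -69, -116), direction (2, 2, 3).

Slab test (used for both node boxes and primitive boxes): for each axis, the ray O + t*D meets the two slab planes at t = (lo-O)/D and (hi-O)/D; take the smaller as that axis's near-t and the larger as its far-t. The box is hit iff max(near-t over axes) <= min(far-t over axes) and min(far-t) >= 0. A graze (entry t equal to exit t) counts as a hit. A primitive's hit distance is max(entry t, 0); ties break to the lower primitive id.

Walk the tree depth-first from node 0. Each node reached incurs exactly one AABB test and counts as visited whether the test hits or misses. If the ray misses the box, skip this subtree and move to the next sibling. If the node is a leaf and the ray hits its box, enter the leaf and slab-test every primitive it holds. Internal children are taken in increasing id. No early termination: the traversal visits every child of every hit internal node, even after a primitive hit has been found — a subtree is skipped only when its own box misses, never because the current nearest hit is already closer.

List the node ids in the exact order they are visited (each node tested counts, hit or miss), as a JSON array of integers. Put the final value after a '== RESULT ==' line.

Walk:
N0 x:[28,45] y:[25,44] z:[32,133/3] -> hit [32,44], descend [2, 3, 9, 11]
  N2 x:[35,83/2] y:[25,55/2] z:[106/3,119/3] -> miss, prune
  N3 x:[61/2,45] y:[32,71/2] z:[128/3,133/3] -> miss, prune
  N9 x:[32,79/2] y:[63/2,44] z:[32,37] -> hit [32,37], descend [8, 12, 14]
    N8 x:[67/2,73/2] y:[43,44] z:[104/3,35] -> miss, prune
    N12 x:[32,34] y:[63/2,33] z:[32,98/3] -> hit [32,98/3] leaf, test {P0@t=32}
    N14 x:[75/2,79/2] y:[81/2,83/2] z:[107/3,37] -> miss, prune
  N11 x:[28,40] y:[38,85/2] z:[127/3,133/3] -> miss, prune

Summary -> nodes [0, 2, 3, 9, 8, 12, 14, 11]; box-tests=8; leaf-entries=1; first=P0

== RESULT ==
[0, 2, 3, 9, 8, 12, 14, 11]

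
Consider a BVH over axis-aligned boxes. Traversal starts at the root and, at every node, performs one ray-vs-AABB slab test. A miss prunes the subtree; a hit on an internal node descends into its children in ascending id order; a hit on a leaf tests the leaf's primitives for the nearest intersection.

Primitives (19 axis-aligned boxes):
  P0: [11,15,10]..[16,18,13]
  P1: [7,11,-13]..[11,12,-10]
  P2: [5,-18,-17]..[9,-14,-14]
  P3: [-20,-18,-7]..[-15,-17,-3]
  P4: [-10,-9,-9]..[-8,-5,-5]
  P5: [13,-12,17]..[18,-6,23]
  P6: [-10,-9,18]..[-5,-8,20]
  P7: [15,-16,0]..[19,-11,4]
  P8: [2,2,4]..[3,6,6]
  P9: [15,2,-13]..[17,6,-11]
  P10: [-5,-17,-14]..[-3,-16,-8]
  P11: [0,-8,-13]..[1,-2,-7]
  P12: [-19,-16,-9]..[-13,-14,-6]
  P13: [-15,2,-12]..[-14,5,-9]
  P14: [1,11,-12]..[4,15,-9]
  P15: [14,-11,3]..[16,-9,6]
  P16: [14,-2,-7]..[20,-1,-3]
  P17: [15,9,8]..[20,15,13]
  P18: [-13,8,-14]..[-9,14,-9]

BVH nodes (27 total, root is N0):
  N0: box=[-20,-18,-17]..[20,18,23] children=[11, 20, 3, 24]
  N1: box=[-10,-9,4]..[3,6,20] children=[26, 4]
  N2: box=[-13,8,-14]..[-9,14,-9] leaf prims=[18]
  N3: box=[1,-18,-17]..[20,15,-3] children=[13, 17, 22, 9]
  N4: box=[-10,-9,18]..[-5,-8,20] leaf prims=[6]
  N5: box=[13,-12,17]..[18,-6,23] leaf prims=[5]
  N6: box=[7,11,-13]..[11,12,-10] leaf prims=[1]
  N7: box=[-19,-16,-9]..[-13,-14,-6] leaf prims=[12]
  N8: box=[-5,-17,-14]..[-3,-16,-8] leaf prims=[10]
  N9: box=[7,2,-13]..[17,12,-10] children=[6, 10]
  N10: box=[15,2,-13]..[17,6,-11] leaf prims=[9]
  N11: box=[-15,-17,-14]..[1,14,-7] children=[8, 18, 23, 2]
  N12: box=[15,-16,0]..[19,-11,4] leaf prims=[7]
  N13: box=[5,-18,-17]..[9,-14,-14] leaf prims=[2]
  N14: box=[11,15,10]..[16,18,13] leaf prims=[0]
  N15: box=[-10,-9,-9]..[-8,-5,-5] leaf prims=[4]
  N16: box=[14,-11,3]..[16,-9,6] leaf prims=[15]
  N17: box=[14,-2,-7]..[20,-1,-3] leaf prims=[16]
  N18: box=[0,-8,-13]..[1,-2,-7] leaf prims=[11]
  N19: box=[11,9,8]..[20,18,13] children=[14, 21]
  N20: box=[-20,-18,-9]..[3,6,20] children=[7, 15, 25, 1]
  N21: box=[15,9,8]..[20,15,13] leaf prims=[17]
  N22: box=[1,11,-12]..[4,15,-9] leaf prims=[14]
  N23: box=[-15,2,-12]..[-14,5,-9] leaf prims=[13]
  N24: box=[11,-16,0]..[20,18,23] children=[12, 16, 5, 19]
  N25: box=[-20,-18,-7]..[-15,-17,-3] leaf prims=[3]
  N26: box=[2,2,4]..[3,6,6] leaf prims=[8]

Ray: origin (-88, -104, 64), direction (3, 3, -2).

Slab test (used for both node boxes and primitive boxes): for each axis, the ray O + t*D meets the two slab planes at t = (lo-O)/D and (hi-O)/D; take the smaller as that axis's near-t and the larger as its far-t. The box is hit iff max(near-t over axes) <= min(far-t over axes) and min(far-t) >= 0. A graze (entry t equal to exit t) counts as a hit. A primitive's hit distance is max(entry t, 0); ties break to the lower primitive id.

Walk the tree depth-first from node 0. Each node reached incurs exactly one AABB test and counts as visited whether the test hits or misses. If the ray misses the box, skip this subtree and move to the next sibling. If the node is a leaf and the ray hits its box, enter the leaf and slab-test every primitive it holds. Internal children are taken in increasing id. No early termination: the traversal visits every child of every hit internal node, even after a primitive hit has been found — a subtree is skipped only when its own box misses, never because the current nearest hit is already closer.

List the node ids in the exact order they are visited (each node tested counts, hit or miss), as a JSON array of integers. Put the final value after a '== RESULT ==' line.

Traverse from the root:
N0 x:[68/3,36] y:[86/3,122/3] z:[41/2,81/2] -> hit [86/3,36], descend [3, 11, 20, 24]
  N3 x:[89/3,36] y:[86/3,119/3] z:[67/2,81/2] -> hit [67/2,36], descend [9, 13, 17, 22]
    N9 x:[95/3,35] y:[106/3,116/3] z:[37,77/2] -> miss, prune
    N13 x:[31,97/3] y:[86/3,30] z:[39,81/2] -> miss, prune
    N17 x:[34,36] y:[34,103/3] z:[67/2,71/2] -> hit [34,103/3] leaf, test {P16@t=34}
    N22 x:[89/3,92/3] y:[115/3,119/3] z:[73/2,38] -> miss, prune
  N11 x:[73/3,89/3] y:[29,118/3] z:[71/2,39] -> miss, prune
  N20 x:[68/3,91/3] y:[86/3,110/3] z:[22,73/2] -> hit [86/3,91/3], descend [1, 7, 15, 25]
    N1 x:[26,91/3] y:[95/3,110/3] z:[22,30] -> miss, prune
    N7 x:[23,25] y:[88/3,30] z:[35,73/2] -> miss, prune
    N15 x:[26,80/3] y:[95/3,33] z:[69/2,73/2] -> miss, prune
    N25 x:[68/3,73/3] y:[86/3,29] z:[67/2,71/2] -> miss, prune
  N24 x:[33,36] y:[88/3,122/3] z:[41/2,32] -> miss, prune

order=[0, 3, 9, 13, 17, 22, 11, 20, 1, 7, 15, 25, 24]  |boxes|=13  |leaves|=1  hit=P16

== RESULT ==
[0, 3, 9, 13, 17, 22, 11, 20, 1, 7, 15, 25, 24]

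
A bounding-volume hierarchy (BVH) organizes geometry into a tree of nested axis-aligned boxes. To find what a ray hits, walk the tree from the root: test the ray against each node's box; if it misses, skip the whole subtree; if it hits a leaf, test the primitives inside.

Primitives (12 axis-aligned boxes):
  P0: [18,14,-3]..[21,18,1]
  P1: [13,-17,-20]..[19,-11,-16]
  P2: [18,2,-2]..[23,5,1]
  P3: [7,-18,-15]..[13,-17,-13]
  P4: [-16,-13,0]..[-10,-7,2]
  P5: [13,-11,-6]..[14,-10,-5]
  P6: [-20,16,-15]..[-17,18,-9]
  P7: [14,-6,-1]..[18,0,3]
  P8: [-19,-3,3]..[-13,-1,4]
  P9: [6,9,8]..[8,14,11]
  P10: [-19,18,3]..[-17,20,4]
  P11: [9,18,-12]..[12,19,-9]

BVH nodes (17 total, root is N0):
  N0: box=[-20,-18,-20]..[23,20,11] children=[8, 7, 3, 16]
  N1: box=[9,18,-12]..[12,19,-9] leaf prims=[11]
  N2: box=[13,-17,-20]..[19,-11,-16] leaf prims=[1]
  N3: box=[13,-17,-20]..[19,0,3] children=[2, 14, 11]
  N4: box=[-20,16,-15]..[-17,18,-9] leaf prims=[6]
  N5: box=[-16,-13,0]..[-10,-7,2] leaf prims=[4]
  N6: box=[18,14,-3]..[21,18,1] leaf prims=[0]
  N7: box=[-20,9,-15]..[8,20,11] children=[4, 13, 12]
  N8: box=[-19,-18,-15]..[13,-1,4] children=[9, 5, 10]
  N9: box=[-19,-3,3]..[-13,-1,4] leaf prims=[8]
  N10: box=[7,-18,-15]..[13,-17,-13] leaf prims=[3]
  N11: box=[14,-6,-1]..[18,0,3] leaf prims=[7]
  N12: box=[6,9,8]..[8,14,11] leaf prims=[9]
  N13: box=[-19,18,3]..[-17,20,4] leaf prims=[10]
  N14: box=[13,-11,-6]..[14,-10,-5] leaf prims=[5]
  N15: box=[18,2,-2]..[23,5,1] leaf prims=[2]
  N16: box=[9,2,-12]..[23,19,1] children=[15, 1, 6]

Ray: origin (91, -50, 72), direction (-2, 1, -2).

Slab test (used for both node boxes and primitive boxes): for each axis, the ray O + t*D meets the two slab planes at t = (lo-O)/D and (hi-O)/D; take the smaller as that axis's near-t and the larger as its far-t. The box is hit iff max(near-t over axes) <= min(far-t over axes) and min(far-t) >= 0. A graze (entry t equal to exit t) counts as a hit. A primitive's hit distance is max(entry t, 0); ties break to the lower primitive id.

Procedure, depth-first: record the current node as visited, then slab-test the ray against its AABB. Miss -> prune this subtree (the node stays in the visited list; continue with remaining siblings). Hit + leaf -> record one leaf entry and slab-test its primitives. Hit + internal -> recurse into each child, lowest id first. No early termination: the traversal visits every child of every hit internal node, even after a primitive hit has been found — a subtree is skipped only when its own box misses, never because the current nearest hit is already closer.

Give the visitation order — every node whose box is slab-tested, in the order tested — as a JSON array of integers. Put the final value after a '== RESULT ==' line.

Traverse from the root:
N0 x:[34,111/2] y:[32,70] z:[61/2,46] -> hit [34,46], descend [3, 7, 8, 16]
  N3 x:[36,39] y:[33,50] z:[69/2,46] -> hit [36,39], descend [2, 11, 14]
    N2 x:[36,39] y:[33,39] z:[44,46] -> miss, prune
    N11 x:[73/2,77/2] y:[44,50] z:[69/2,73/2] -> miss, prune
    N14 x:[77/2,39] y:[39,40] z:[77/2,39] -> hit [39,39] leaf, test {P5@t=39}
  N7 x:[83/2,111/2] y:[59,70] z:[61/2,87/2] -> miss, prune
  N8 x:[39,55] y:[32,49] z:[34,87/2] -> hit [39,87/2], descend [5, 9, 10]
    N5 x:[101/2,107/2] y:[37,43] z:[35,36] -> miss, prune
    N9 x:[52,55] y:[47,49] z:[34,69/2] -> miss, prune
    N10 x:[39,42] y:[32,33] z:[85/2,87/2] -> miss, prune
  N16 x:[34,41] y:[52,69] z:[71/2,42] -> miss, prune

11 AABB tests over nodes [0, 3, 2, 11, 14, 7, 8, 5, 9, 10, 16]; 1 leaf entered; closest P5.

== RESULT ==
[0, 3, 2, 11, 14, 7, 8, 5, 9, 10, 16]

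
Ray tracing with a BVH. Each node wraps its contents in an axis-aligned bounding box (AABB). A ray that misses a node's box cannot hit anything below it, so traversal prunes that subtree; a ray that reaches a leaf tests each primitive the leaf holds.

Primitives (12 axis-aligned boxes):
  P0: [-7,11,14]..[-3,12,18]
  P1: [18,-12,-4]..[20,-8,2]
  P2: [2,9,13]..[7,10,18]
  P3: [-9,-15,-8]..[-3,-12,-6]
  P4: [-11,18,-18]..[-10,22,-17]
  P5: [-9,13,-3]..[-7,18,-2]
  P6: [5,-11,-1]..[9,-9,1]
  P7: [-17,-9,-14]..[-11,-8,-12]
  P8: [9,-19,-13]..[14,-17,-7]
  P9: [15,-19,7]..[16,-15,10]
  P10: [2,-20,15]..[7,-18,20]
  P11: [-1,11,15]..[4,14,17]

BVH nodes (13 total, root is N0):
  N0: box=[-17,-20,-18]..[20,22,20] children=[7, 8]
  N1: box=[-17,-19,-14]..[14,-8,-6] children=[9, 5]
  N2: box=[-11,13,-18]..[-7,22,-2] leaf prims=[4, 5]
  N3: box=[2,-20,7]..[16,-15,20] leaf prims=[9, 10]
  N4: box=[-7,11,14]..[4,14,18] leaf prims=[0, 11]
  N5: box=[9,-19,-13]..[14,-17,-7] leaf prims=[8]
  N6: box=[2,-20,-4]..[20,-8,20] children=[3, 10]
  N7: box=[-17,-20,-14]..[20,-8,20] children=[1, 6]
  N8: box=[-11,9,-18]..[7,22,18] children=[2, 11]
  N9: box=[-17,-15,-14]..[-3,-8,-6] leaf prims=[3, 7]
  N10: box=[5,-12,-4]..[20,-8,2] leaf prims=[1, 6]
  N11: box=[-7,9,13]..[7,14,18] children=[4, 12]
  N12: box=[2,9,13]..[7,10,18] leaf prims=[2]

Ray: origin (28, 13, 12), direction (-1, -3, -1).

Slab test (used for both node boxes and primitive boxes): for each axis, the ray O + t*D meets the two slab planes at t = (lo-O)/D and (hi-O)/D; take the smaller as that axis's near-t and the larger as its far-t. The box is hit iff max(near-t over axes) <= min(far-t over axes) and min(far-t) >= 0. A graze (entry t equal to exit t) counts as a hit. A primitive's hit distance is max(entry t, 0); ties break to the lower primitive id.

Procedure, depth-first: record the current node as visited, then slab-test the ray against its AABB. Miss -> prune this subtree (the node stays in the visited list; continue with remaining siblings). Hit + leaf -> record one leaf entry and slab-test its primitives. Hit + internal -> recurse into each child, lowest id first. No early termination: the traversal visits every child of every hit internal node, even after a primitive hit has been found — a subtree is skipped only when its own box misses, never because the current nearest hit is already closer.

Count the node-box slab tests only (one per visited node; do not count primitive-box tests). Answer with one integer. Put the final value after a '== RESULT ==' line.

Trace the traversal:
N0 x:[8,45] y:[-3,11] z:[-8,30] -> hit [8,11], descend [7, 8]
  N7 x:[8,45] y:[7,11] z:[-8,26] -> hit [8,11], descend [1, 6]
    N1 x:[14,45] y:[7,32/3] z:[18,26] -> miss, prune
    N6 x:[8,26] y:[7,11] z:[-8,16] -> hit [8,11], descend [3, 10]
      N3 x:[12,26] y:[28/3,11] z:[-8,5] -> miss, prune
      N10 x:[8,23] y:[7,25/3] z:[10,16] -> miss, prune
  N8 x:[21,39] y:[-3,4/3] z:[-6,30] -> miss, prune

order=[0, 7, 1, 6, 3, 10, 8]  |boxes|=7  |leaves|=0  hit=miss

== RESULT ==
7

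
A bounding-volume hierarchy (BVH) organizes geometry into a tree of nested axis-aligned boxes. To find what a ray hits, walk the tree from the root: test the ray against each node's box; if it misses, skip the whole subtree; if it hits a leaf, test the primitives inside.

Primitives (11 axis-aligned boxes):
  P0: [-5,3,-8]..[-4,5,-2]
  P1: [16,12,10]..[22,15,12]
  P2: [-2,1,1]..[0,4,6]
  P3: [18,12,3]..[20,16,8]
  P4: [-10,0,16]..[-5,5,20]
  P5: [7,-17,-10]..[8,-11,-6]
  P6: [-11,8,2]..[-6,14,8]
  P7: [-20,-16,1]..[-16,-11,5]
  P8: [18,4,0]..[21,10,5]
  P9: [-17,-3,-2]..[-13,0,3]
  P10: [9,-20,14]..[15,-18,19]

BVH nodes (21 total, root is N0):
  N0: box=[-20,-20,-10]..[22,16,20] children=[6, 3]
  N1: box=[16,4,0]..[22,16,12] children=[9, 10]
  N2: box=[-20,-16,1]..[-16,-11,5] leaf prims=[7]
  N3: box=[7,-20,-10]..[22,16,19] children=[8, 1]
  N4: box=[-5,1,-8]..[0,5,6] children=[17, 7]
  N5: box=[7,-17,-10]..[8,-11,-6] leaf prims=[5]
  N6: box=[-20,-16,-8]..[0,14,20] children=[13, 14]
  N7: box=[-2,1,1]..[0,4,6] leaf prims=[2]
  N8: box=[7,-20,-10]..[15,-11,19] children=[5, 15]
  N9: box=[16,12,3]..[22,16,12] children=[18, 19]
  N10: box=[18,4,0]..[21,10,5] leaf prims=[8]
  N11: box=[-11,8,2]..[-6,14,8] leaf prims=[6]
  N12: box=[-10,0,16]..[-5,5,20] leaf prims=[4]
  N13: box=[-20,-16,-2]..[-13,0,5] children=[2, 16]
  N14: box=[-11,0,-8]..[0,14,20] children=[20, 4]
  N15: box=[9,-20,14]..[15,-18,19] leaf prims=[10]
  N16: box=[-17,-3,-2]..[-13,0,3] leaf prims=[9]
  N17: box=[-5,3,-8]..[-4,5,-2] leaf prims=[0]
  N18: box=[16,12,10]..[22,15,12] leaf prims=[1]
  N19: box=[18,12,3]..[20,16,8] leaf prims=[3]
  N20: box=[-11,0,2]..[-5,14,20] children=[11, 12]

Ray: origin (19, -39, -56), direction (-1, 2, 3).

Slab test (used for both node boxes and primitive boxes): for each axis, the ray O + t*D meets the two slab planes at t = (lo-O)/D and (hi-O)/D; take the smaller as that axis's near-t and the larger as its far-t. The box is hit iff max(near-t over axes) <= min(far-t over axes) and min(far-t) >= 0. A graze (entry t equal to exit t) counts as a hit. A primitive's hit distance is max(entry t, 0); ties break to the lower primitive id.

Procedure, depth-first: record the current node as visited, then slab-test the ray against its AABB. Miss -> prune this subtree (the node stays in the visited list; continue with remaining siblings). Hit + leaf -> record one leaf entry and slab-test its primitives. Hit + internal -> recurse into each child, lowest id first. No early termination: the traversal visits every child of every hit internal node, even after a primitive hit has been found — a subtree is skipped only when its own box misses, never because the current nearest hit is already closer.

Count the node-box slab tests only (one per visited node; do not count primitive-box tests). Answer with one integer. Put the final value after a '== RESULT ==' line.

Traverse from the root:
N0 x:[-3,39] y:[19/2,55/2] z:[46/3,76/3] -> hit [46/3,76/3], descend [3, 6]
  N3 x:[-3,12] y:[19/2,55/2] z:[46/3,25] -> miss, prune
  N6 x:[19,39] y:[23/2,53/2] z:[16,76/3] -> hit [19,76/3], descend [13, 14]
    N13 x:[32,39] y:[23/2,39/2] z:[18,61/3] -> miss, prune
    N14 x:[19,30] y:[39/2,53/2] z:[16,76/3] -> hit [39/2,76/3], descend [4, 20]
      N4 x:[19,24] y:[20,22] z:[16,62/3] -> hit [20,62/3], descend [7, 17]
        N7 x:[19,21] y:[20,43/2] z:[19,62/3] -> hit [20,62/3] leaf, test {P2@t=20}
        N17 x:[23,24] y:[21,22] z:[16,18] -> miss, prune
      N20 x:[24,30] y:[39/2,53/2] z:[58/3,76/3] -> hit [24,76/3], descend [11, 12]
        N11 x:[25,30] y:[47/2,53/2] z:[58/3,64/3] -> miss, prune
        N12 x:[24,29] y:[39/2,22] z:[24,76/3] -> miss, prune

Visited [0, 3, 6, 13, 14, 4, 7, 17, 20, 11, 12]. Tests: 11 box, 1 leaf. Nearest: P2.

== RESULT ==
11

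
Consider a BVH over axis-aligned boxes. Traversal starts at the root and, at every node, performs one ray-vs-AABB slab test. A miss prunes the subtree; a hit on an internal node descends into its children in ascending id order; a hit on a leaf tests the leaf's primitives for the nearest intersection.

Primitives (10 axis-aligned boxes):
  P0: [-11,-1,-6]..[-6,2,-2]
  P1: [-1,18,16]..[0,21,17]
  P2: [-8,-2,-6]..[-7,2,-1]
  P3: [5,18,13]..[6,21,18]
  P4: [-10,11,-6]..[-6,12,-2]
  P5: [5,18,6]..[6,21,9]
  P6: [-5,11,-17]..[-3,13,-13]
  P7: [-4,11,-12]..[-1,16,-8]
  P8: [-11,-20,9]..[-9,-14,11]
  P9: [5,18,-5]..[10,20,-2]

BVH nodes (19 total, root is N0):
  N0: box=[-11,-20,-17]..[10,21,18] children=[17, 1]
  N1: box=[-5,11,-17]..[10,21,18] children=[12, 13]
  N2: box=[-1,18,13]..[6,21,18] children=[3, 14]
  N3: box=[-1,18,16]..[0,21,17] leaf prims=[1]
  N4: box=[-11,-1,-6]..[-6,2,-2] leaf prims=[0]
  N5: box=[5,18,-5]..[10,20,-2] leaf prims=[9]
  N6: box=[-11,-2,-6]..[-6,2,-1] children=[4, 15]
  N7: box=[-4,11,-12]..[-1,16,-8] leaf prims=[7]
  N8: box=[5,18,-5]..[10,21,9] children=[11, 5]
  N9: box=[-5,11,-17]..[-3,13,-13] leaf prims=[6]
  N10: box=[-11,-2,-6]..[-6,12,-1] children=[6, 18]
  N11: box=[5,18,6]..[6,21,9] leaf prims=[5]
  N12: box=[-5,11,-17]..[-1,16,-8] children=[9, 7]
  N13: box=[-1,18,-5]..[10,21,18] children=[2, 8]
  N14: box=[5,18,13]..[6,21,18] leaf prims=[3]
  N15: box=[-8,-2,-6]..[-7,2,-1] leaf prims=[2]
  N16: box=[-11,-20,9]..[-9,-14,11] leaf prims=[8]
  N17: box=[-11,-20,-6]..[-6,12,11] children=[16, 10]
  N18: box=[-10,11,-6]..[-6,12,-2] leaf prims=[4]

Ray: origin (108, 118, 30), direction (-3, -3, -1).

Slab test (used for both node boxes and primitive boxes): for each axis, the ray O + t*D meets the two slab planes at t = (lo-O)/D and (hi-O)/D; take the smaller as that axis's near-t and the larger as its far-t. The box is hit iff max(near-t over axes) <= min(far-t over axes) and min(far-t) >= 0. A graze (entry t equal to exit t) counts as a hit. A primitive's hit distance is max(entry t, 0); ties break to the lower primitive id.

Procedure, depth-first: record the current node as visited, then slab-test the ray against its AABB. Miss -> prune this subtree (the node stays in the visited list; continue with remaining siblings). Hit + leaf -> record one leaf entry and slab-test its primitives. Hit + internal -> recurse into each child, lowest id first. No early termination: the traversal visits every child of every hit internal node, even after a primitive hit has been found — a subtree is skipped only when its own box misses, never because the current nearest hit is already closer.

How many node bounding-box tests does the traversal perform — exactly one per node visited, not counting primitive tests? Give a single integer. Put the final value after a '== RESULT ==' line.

Walk:
N0 x:[98/3,119/3] y:[97/3,46] z:[12,47] -> hit [98/3,119/3], descend [1, 17]
  N1 x:[98/3,113/3] y:[97/3,107/3] z:[12,47] -> hit [98/3,107/3], descend [12, 13]
    N12 x:[109/3,113/3] y:[34,107/3] z:[38,47] -> miss, prune
    N13 x:[98/3,109/3] y:[97/3,100/3] z:[12,35] -> hit [98/3,100/3], descend [2, 8]
      N2 x:[34,109/3] y:[97/3,100/3] z:[12,17] -> miss, prune
      N8 x:[98/3,103/3] y:[97/3,100/3] z:[21,35] -> hit [98/3,100/3], descend [5, 11]
        N5 x:[98/3,103/3] y:[98/3,100/3] z:[32,35] -> hit [98/3,100/3] leaf, test {P9@t=98/3}
        N11 x:[34,103/3] y:[97/3,100/3] z:[21,24] -> miss, prune
  N17 x:[38,119/3] y:[106/3,46] z:[19,36] -> miss, prune

9 AABB tests over nodes [0, 1, 12, 13, 2, 8, 5, 11, 17]; 1 leaf entered; closest P9.

== RESULT ==
9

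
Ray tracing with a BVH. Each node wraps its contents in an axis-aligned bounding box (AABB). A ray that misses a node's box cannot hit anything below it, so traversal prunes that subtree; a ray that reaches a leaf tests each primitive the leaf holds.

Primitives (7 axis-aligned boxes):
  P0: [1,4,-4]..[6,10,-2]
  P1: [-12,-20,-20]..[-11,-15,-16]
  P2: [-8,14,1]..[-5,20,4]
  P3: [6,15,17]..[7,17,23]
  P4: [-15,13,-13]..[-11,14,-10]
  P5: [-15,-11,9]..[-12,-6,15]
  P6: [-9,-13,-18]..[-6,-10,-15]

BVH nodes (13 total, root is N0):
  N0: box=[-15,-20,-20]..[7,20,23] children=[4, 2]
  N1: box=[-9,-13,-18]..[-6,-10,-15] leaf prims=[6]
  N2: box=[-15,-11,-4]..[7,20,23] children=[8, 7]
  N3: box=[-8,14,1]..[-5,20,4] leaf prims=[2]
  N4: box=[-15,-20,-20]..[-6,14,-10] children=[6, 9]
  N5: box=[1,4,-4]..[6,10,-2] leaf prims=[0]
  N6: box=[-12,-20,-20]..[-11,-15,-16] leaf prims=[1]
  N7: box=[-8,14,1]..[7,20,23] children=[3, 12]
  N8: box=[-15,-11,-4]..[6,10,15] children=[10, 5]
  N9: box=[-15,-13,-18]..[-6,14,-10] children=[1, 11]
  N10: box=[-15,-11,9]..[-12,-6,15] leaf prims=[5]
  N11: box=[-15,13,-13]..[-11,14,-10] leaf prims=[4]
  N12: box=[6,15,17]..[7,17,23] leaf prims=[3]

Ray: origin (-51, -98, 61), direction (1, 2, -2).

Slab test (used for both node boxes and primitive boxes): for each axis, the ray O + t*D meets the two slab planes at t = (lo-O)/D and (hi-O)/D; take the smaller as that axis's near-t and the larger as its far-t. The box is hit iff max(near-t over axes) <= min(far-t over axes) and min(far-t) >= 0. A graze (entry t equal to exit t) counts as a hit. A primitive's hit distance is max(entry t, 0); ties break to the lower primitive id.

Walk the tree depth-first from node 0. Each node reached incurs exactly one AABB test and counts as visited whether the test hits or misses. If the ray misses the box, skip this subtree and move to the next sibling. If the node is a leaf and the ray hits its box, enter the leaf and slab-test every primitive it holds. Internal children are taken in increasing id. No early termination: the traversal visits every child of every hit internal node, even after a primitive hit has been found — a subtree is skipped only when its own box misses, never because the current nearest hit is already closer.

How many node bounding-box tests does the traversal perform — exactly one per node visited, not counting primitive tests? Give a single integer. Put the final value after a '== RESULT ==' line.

Walk:
N0 x:[36,58] y:[39,59] z:[19,81/2] -> hit [39,81/2], descend [2, 4]
  N2 x:[36,58] y:[87/2,59] z:[19,65/2] -> miss, prune
  N4 x:[36,45] y:[39,56] z:[71/2,81/2] -> hit [39,81/2], descend [6, 9]
    N6 x:[39,40] y:[39,83/2] z:[77/2,81/2] -> hit [39,40] leaf, test {P1@t=39}
    N9 x:[36,45] y:[85/2,56] z:[71/2,79/2] -> miss, prune

order=[0, 2, 4, 6, 9]  |boxes|=5  |leaves|=1  hit=P1

== RESULT ==
5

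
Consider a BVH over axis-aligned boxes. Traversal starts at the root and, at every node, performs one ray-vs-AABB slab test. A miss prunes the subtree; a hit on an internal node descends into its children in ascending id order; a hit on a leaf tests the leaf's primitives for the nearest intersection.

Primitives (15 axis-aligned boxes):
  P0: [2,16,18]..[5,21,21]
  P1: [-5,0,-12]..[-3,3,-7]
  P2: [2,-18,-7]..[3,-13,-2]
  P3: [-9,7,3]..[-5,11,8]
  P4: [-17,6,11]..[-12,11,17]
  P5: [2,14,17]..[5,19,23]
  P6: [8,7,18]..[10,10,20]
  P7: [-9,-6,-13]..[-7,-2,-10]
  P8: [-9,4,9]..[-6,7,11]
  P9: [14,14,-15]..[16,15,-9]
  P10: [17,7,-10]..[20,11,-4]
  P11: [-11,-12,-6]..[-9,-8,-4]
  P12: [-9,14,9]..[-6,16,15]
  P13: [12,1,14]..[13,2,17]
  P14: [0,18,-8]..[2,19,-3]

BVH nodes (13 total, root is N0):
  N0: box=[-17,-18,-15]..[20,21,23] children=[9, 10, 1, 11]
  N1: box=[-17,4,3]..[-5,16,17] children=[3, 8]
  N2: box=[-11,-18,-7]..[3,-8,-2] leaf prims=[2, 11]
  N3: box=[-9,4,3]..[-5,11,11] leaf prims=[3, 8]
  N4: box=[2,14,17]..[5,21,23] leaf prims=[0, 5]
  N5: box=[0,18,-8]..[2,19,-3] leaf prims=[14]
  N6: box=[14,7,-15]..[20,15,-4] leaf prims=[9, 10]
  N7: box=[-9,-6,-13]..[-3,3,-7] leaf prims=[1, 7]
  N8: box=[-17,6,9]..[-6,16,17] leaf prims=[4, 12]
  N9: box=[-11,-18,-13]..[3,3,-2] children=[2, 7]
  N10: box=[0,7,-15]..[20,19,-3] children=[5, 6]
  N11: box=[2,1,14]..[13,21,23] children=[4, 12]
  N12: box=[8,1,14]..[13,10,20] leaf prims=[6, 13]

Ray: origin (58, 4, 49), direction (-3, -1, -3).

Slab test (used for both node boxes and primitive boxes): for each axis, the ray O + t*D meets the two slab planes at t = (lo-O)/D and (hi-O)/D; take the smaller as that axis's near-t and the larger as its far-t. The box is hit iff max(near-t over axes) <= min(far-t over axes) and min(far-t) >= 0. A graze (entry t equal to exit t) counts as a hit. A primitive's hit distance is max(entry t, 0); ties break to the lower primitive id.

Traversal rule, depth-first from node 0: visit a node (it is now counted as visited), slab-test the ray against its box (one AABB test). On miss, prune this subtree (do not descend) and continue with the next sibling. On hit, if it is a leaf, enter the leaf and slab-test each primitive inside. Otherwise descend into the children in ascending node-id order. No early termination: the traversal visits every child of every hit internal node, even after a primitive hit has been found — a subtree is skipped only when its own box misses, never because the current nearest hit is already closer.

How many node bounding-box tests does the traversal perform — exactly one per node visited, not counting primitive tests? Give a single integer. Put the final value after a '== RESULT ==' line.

Traverse from the root:
N0 x:[38/3,25] y:[-17,22] z:[26/3,64/3] -> hit [38/3,64/3], descend [1, 9, 10, 11]
  N1 x:[21,25] y:[-12,0] z:[32/3,46/3] -> miss, prune
  N9 x:[55/3,23] y:[1,22] z:[17,62/3] -> hit [55/3,62/3], descend [2, 7]
    N2 x:[55/3,23] y:[12,22] z:[17,56/3] -> hit [55/3,56/3] leaf, test {P2@t=55/3, P11(miss)}
    N7 x:[61/3,67/3] y:[1,10] z:[56/3,62/3] -> miss, prune
  N10 x:[38/3,58/3] y:[-15,-3] z:[52/3,64/3] -> miss, prune
  N11 x:[15,56/3] y:[-17,3] z:[26/3,35/3] -> miss, prune

7 AABB tests over nodes [0, 1, 9, 2, 7, 10, 11]; 1 leaf entered; closest P2.

== RESULT ==
7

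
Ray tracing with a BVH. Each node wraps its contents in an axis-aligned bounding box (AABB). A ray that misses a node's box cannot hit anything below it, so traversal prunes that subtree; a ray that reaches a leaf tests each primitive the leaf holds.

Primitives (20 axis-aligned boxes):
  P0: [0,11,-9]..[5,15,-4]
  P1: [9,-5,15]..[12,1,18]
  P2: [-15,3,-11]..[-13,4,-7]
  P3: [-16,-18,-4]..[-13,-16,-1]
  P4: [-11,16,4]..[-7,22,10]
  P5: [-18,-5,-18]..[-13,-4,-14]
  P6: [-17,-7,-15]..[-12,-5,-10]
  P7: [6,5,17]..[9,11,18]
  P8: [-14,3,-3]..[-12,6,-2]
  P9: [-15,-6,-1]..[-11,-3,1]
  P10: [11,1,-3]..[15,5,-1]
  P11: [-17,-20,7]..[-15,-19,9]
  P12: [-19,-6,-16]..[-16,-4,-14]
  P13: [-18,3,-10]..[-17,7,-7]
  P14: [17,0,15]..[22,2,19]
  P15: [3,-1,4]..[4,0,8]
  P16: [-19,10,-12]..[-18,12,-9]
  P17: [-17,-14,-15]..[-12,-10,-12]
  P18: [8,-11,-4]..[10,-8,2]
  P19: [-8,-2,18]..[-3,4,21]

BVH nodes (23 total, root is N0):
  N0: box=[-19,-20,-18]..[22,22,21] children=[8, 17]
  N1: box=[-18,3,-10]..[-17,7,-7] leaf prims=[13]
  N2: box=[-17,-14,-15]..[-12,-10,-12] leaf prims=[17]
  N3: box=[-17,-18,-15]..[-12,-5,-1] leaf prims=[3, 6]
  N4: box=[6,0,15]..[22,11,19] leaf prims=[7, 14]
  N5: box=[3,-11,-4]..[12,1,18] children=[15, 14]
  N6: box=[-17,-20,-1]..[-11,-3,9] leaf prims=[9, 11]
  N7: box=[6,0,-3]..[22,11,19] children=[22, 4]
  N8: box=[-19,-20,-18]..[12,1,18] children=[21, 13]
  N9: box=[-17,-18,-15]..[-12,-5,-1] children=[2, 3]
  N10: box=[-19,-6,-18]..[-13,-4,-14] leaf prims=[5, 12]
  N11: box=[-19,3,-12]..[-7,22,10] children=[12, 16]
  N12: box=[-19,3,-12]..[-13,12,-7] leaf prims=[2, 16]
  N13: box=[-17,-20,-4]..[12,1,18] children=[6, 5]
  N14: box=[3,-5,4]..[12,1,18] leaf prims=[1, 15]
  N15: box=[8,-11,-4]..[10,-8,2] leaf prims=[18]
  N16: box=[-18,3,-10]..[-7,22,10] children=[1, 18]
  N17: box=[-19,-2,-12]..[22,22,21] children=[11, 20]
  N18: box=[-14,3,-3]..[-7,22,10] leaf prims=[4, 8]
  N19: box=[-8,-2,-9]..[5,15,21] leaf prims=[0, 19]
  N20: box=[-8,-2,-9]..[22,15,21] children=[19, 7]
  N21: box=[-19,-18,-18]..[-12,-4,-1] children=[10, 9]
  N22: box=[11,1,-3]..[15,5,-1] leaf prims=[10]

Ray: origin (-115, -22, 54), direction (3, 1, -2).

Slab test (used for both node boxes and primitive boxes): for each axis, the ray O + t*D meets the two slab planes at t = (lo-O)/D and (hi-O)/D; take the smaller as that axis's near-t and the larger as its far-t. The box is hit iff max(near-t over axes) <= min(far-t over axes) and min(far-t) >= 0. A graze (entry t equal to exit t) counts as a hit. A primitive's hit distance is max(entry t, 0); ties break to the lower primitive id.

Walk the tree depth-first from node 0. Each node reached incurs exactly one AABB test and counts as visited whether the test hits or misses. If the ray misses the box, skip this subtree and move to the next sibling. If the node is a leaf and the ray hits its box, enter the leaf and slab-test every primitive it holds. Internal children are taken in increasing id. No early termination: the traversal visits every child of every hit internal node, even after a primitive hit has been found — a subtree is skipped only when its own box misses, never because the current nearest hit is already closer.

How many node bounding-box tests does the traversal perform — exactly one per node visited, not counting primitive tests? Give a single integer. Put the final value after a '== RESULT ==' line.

Trace the traversal:
N0 x:[32,137/3] y:[2,44] z:[33/2,36] -> hit [32,36], descend [8, 17]
  N8 x:[32,127/3] y:[2,23] z:[18,36] -> miss, prune
  N17 x:[32,137/3] y:[20,44] z:[33/2,33] -> hit [32,33], descend [11, 20]
    N11 x:[32,36] y:[25,44] z:[22,33] -> hit [32,33], descend [12, 16]
      N12 x:[32,34] y:[25,34] z:[61/2,33] -> hit [32,33] leaf, test {P2(miss), P16@t=32}
      N16 x:[97/3,36] y:[25,44] z:[22,32] -> miss, prune
    N20 x:[107/3,137/3] y:[20,37] z:[33/2,63/2] -> miss, prune

7 AABB tests over nodes [0, 8, 17, 11, 12, 16, 20]; 1 leaf entered; closest P16.

== RESULT ==
7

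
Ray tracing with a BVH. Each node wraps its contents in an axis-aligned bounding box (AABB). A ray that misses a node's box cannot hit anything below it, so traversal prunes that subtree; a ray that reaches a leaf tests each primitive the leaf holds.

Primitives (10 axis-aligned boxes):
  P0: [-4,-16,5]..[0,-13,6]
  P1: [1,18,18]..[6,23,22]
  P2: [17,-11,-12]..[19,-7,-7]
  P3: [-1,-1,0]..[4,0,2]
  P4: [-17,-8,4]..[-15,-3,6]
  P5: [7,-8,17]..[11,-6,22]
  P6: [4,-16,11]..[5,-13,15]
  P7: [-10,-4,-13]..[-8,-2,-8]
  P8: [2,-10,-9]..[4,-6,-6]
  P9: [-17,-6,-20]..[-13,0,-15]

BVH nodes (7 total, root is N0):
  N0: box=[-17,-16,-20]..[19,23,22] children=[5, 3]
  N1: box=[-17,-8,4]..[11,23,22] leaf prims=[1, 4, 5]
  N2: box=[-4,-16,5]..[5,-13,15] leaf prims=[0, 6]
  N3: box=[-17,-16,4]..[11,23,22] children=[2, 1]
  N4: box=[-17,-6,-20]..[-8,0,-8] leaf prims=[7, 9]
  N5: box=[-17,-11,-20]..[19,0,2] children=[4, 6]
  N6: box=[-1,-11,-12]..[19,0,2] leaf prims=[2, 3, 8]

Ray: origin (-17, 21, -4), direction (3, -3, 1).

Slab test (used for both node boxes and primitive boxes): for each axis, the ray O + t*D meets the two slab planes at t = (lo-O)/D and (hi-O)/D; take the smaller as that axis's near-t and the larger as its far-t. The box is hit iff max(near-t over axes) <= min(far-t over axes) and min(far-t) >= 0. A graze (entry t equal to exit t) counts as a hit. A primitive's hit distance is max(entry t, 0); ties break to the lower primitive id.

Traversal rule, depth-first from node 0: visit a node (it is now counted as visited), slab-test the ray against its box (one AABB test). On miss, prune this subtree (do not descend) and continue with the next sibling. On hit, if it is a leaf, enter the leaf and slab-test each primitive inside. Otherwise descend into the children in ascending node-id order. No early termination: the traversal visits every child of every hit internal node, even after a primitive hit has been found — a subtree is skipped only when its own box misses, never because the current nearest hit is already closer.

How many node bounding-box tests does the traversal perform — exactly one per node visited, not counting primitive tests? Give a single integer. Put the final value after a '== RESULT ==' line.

Traverse from the root:
N0 x:[0,12] y:[-2/3,37/3] z:[-16,26] -> hit [0,12], descend [3, 5]
  N3 x:[0,28/3] y:[-2/3,37/3] z:[8,26] -> hit [8,28/3], descend [1, 2]
    N1 x:[0,28/3] y:[-2/3,29/3] z:[8,26] -> hit [8,28/3] leaf, test {P1(miss), P4(miss), P5(miss)}
    N2 x:[13/3,22/3] y:[34/3,37/3] z:[9,19] -> miss, prune
  N5 x:[0,12] y:[7,32/3] z:[-16,6] -> miss, prune

Summary -> nodes [0, 3, 1, 2, 5]; box-tests=5; leaf-entries=1; first=miss

== RESULT ==
5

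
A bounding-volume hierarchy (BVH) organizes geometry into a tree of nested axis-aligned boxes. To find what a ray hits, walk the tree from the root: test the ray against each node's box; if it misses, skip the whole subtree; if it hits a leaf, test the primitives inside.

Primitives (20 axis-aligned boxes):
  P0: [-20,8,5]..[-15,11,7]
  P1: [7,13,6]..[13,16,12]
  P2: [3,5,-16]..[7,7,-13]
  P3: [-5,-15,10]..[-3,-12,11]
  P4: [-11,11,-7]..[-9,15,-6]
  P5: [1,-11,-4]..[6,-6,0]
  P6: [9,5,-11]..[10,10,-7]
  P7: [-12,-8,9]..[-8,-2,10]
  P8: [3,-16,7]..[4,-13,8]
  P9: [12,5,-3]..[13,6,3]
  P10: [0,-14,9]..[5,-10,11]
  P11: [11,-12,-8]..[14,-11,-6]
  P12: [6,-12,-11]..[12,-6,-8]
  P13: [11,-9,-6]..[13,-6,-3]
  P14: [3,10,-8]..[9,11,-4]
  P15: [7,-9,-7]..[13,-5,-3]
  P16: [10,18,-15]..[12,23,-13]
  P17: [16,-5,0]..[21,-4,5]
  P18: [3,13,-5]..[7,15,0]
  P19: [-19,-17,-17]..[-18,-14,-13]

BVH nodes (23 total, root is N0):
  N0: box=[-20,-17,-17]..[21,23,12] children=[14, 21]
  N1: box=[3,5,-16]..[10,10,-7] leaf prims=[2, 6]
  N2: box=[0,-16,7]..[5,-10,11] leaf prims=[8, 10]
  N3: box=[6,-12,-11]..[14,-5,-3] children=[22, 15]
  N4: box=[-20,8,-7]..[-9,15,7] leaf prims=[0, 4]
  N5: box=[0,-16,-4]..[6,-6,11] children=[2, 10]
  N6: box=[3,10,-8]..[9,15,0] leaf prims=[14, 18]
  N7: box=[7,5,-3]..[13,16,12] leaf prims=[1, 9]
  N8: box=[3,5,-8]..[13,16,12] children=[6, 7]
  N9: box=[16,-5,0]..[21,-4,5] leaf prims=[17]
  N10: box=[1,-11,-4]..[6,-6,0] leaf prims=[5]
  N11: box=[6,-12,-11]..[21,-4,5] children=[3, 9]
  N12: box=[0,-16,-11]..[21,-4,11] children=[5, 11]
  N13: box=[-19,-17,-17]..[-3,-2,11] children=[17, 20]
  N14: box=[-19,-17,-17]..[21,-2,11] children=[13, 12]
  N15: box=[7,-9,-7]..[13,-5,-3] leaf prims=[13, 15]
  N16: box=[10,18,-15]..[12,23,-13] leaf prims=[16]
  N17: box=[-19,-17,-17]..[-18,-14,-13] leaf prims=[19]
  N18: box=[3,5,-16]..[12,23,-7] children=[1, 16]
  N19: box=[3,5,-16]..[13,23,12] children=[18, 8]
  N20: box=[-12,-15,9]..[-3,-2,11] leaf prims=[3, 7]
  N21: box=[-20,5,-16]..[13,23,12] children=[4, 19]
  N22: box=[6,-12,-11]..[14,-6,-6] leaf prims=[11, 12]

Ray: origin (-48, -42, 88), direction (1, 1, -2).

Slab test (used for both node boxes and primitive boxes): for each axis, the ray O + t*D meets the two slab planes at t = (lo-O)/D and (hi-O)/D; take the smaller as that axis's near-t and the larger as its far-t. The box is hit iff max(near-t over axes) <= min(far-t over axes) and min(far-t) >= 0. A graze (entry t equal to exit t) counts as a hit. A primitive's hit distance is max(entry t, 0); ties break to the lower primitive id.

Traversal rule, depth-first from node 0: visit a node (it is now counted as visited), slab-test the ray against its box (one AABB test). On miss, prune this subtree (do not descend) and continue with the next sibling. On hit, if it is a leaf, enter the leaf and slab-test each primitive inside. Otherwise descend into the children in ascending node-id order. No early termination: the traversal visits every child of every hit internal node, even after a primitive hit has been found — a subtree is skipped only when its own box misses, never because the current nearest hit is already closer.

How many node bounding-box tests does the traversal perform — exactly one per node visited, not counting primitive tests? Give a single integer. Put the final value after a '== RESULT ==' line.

Trace the traversal:
N0 x:[28,69] y:[25,65] z:[38,105/2] -> hit [38,105/2], descend [14, 21]
  N14 x:[29,69] y:[25,40] z:[77/2,105/2] -> hit [77/2,40], descend [12, 13]
    N12 x:[48,69] y:[26,38] z:[77/2,99/2] -> miss, prune
    N13 x:[29,45] y:[25,40] z:[77/2,105/2] -> hit [77/2,40], descend [17, 20]
      N17 x:[29,30] y:[25,28] z:[101/2,105/2] -> miss, prune
      N20 x:[36,45] y:[27,40] z:[77/2,79/2] -> hit [77/2,79/2] leaf, test {P3(miss), P7@t=39}
  N21 x:[28,61] y:[47,65] z:[38,52] -> hit [47,52], descend [4, 19]
    N4 x:[28,39] y:[50,57] z:[81/2,95/2] -> miss, prune
    N19 x:[51,61] y:[47,65] z:[38,52] -> hit [51,52], descend [8, 18]
      N8 x:[51,61] y:[47,58] z:[38,48] -> miss, prune
      N18 x:[51,60] y:[47,65] z:[95/2,52] -> hit [51,52], descend [1, 16]
        N1 x:[51,58] y:[47,52] z:[95/2,52] -> hit [51,52] leaf, test {P2(miss), P6(miss)}
        N16 x:[58,60] y:[60,65] z:[101/2,103/2] -> miss, prune

13 AABB tests over nodes [0, 14, 12, 13, 17, 20, 21, 4, 19, 8, 18, 1, 16]; 2 leaves entered; closest P7.

== RESULT ==
13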